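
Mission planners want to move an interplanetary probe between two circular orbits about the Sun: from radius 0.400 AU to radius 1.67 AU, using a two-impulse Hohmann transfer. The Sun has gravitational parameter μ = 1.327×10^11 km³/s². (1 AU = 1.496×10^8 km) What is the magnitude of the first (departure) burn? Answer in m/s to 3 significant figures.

Δv₁ = 12700 m/s

In km: r₁ = 0.400 × 1.496×10^8 = 5.984×10^7 km; r₂ = 1.67 × 1.496×10^8 = 2.49832×10^8 km.
Semi-major axis of the transfer orbit: a_t = (5.984×10^7 + 2.49832×10^8)/2 = 1.54836×10^8 km.
Circular speed at r = 5.984×10^7 km: v_c = √(μ/r) = 47.09 km/s.
Vis-viva on the transfer ellipse at r = 5.984×10^7 km gives v_t = √[μ(2/r − 1/a_t)] = 59.82 km/s.
Δv₁ = |v_t − v_c| = |59.82 − 47.09| = 12.73 km/s.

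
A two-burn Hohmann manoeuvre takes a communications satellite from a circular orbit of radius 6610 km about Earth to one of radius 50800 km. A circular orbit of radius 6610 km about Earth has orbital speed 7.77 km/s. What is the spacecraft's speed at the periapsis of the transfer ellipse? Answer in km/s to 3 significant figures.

From the circular-orbit relation v² = μ/r at r = 6610 km: μ = v²r = (7.77)² × 6610 = 3.99065×10^5 km³/s².
Transfer-ellipse semi-major axis a_t = (r₁ + r₂)/2 = (6610 + 50800)/2 = 28705 km.
At periapsis, r = 6610 km.
Vis-viva: v = √[μ(2/r − 1/a_t)] = √[3.99065×10^5 × (2/6610 − 1/28705)] = 10.34 km/s.

v = 10.3 km/s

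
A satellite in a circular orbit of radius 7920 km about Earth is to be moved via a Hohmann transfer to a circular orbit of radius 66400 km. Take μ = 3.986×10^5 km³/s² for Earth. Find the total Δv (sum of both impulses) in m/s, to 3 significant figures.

Δv = 3710 m/s

Semi-major axis of the transfer orbit: a_t = (7920 + 66400)/2 = 37160 km.
At r₁ the circular-orbit speed is v₁ = √(μ/r₁) = 7.094 km/s.
On the transfer ellipse at r₁, v² = μ(2/r − 1/a) gives v_p = √[μ(2/r₁ − 1/a_t)] = 9.483 km/s.
First burn Δv₁ = |v_p − v₁| = 2.389 km/s.
At r₂, v₂ = √(μ/r₂) = 2.450 km/s.
Transfer-orbit speed at r₂: v_a = √[μ(2/r₂ − 1/a_t)] = 1.131 km/s.
Second burn Δv₂ = |v₂ − v_a| = 1.319 km/s.
Total Δv = Δv₁ + Δv₂ = 3.708 km/s.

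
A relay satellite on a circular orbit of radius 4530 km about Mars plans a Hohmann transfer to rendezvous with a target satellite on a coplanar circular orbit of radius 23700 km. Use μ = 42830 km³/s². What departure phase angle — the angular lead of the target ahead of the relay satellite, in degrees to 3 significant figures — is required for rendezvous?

Transfer-ellipse semi-major axis a_t = (r₁ + r₂)/2 = (4530 + 23700)/2 = 14115 km.
The half-period of the transfer ellipse is t = π√(a_t³/μ) = 25456 s.
Target angular speed ω₂ = √(μ/r₂³) = 5.6722×10^-5 rad/s.
Angle swept by the target during transfer: ω₂·t = 1.4439 rad = 82.73°.
Arrival is 180° from departure on the ellipse, so φ = 180° − 82.73° = 97.3°.

φ = 97.3°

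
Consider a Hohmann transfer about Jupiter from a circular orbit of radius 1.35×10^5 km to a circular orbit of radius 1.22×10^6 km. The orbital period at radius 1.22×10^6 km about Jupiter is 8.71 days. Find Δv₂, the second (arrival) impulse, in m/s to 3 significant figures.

From Kepler's third law T² = 4π²r³/μ at r = 1.22×10^6 km, T = 8.71 days = 8.71 × 86400 s = 7.52544×10^5 s: μ = 4π²r³/T² = 1.26583×10^8 km³/s².
Transfer-ellipse semi-major axis a_t = (r₁ + r₂)/2 = (1.350×10^5 + 1.220×10^6)/2 = 6.775×10^5 km.
Circular speed at r = 1.220×10^6 km: v_c = √(μ/r) = 10.186 km/s.
Transfer-orbit speed at the same r (vis-viva, a = a_t): v_t = √[μ(2/r − 1/a_t)] = 4.5469 km/s.
Δv₂ = |v_t − v_c| = |4.5469 − 10.186| = 5.639 km/s.

Δv₂ = 5640 m/s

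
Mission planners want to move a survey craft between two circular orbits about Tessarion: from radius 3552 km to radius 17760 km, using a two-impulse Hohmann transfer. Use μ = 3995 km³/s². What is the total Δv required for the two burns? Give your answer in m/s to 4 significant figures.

Δv = 509.1 m/s

The Hohmann ellipse has a_t = (r₁ + r₂)/2 = 10656 km.
Circular speed at r₁: v₁ = √(μ/r₁) = √(3995/3552) = 1.0605 km/s.
On the transfer ellipse at r₁, v² = μ(2/r − 1/a) gives v_p = √[μ(2/r₁ − 1/a_t)] = 1.3691 km/s.
First burn Δv₁ = |v_p − v₁| = 0.3086 km/s.
At r₂, v₂ = √(μ/r₂) = 0.4743 km/s.
Transfer-orbit speed at r₂: v_a = √[μ(2/r₂ − 1/a_t)] = 0.2738 km/s.
Second burn Δv₂ = |v₂ − v_a| = 0.2005 km/s.
Δv = Δv₁ + Δv₂ = 0.3086 + 0.2005 = 0.5091 km/s.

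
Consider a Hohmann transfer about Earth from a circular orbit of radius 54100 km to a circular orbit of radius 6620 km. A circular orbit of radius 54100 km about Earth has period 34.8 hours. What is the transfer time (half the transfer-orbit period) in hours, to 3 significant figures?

From Kepler's third law T² = 4π²r³/μ at r = 54100 km, T = 34.8 hours = 34.8 × 3600 s = 1.2528×10^5 s: μ = 4π²r³/T² = 3.98280×10^5 km³/s².
Semi-major axis of the transfer orbit: a_t = (54100 + 6620)/2 = 30360 km.
Half the transfer-orbit period gives t = π√(a_t³/μ) = 26330 s.
Converting: 26330 s ÷ 3600 s/hour = 7.31 hours.

t = 7.31 hours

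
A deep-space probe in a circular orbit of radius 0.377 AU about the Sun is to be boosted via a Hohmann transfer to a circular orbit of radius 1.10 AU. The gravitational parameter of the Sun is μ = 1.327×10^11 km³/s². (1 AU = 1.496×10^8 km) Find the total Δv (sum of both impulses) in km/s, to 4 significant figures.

In km: r₁ = 0.377 × 1.496×10^8 = 5.63992×10^7 km; r₂ = 1.10 × 1.496×10^8 = 1.6456×10^8 km.
The Hohmann ellipse has a_t = (r₁ + r₂)/2 = 1.104796×10^8 km.
At r₁ the circular-orbit speed is v₁ = √(μ/r₁) = 48.51 km/s.
Transfer-orbit speed at r₁ (vis-viva equation): v_p = √[μ(2/r₁ − 1/a_t)] = 59.20 km/s.
First burn Δv₁ = |v_p − v₁| = 10.69 km/s.
At r₂, v₂ = √(μ/r₂) = 28.397 km/s.
Transfer-orbit speed at r₂: v_a = √[μ(2/r₂ − 1/a_t)] = 20.289 km/s.
Second burn Δv₂ = |v₂ − v_a| = 8.108 km/s.
Δv = Δv₁ + Δv₂ = 10.69 + 8.108 = 18.80 km/s.

Δv = 18.80 km/s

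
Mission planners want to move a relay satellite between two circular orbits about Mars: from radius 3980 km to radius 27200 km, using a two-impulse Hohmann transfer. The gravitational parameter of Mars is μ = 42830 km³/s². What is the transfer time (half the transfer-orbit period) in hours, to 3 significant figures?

t = 8.21 hours

Semi-major axis of the transfer orbit: a_t = (3980 + 27200)/2 = 15590 km.
By Kepler's third law the transfer-orbit period is T = 2π√(a_t³/μ), so t = T/2 = 29550 s.
Converting: 29550 s ÷ 3600 s/hour = 8.21 hours.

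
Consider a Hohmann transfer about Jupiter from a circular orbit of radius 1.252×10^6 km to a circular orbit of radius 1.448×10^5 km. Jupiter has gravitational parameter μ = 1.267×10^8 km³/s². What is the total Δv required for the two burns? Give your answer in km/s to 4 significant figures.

Semi-major axis of the transfer orbit: a_t = (1.252×10^6 + 1.448×10^5)/2 = 6.984×10^5 km.
Circular speed at r₁: v₁ = √(μ/r₁) = √(1.267×10^8/1.252×10^6) = 10.06 km/s.
On the transfer ellipse at r₁, v² = μ(2/r − 1/a) gives v_a = √[μ(2/r₁ − 1/a_t)] = 4.581 km/s.
First burn Δv₁ = |v_a − v₁| = 5.479 km/s.
Circular speed at r₂: v₂ = √(μ/r₂) = 29.58040 km/s.
Transfer-orbit speed at r₂: v_p = √[μ(2/r₂ − 1/a_t)] = 39.60537 km/s.
Second burn Δv₂ = |v₂ − v_p| = 10.02 km/s.
Total Δv = Δv₁ + Δv₂ = 15.50 km/s.

Δv = 15.50 km/s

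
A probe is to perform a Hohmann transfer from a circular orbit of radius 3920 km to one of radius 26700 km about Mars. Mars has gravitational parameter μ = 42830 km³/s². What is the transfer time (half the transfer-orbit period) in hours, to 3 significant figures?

t = 7.99 hours

Transfer-ellipse semi-major axis a_t = (r₁ + r₂)/2 = (3920 + 26700)/2 = 15310 km.
By Kepler's third law the transfer-orbit period is T = 2π√(a_t³/μ), so t = T/2 = 28760 s.
Converting: 28760 s ÷ 3600 s/hour = 7.99 hours.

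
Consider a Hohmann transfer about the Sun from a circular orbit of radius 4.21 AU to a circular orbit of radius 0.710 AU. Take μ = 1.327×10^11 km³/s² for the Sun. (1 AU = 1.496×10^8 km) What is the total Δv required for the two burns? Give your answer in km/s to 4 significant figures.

In km: r₁ = 4.21 × 1.496×10^8 = 6.29816×10^8 km; r₂ = 0.710 × 1.496×10^8 = 1.06216×10^8 km.
The Hohmann ellipse has a_t = (r₁ + r₂)/2 = 3.68016×10^8 km.
At r₁ the circular-orbit speed is v₁ = √(μ/r₁) = 14.515 km/s.
On the transfer ellipse at r₁, vis-viva gives v_a = √[μ(2/r₁ − 1/a_t)] = 7.7981 km/s.
First burn Δv₁ = |v_a − v₁| = 6.717 km/s.
Circular speed at r₂: v₂ = √(μ/r₂) = 35.35 km/s.
Transfer-orbit speed at r₂: v_p = √[μ(2/r₂ − 1/a_t)] = 46.24 km/s.
Second burn Δv₂ = |v₂ − v_p| = 10.89 km/s.
Δv = Δv₁ + Δv₂ = 6.717 + 10.89 = 17.61 km/s.

Δv = 17.61 km/s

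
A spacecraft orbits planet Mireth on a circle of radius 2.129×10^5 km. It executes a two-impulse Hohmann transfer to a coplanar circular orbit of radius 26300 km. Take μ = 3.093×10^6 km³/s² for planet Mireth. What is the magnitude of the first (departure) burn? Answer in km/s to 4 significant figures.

Transfer-ellipse semi-major axis a_t = (r₁ + r₂)/2 = (2.129×10^5 + 26300)/2 = 1.196×10^5 km.
On the circular orbit at r = 2.129×10^5 km, v_c = √(μ/r) = 3.8116 km/s.
Vis-viva on the transfer ellipse at r = 2.129×10^5 km gives v_t = √[μ(2/r − 1/a_t)] = 1.7874 km/s.
Δv₁ = |v_t − v_c| = |1.7874 − 3.8116| = 2.024 km/s.

Δv₁ = 2.024 km/s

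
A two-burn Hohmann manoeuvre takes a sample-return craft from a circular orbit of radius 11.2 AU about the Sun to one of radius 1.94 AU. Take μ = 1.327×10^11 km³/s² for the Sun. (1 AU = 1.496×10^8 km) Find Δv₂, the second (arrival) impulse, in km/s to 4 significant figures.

Δv₂ = 6.536 km/s

In km: r₁ = 11.2 × 1.496×10^8 = 1.67552×10^9 km; r₂ = 1.94 × 1.496×10^8 = 2.90224×10^8 km.
Transfer-ellipse semi-major axis a_t = (r₁ + r₂)/2 = (1.67552×10^9 + 2.90224×10^8)/2 = 9.82872×10^8 km.
Circular speed at r = 2.90224×10^8 km: v_c = √(μ/r) = 21.383 km/s.
Vis-viva on the transfer ellipse at r = 2.90224×10^8 km gives v_t = √[μ(2/r − 1/a_t)] = 27.919 km/s.
Δv₂ = |v_t − v_c| = |27.919 − 21.383| = 6.536 km/s.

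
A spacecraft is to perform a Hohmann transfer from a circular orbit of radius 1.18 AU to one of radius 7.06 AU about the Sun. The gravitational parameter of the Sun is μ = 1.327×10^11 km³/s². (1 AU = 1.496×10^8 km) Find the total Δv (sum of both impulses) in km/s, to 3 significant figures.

Δv = 13.7 km/s

In km: r₁ = 1.18 × 1.496×10^8 = 1.76528×10^8 km; r₂ = 7.06 × 1.496×10^8 = 1.056176×10^9 km.
Transfer-ellipse semi-major axis a_t = (r₁ + r₂)/2 = (1.76528×10^8 + 1.056176×10^9)/2 = 6.16352×10^8 km.
Circular speed at r₁: v₁ = √(μ/r₁) = √(1.327×10^11/1.76528×10^8) = 27.418 km/s.
On the transfer ellipse at r₁, vis-viva equation gives v_p = √[μ(2/r₁ − 1/a_t)] = 35.891 km/s.
First burn Δv₁ = |v_p − v₁| = 8.473 km/s.
Circular speed at r₂: v₂ = √(μ/r₂) = 11.209 km/s.
Transfer-orbit speed at r₂: v_a = √[μ(2/r₂ − 1/a_t)] = 5.9987 km/s.
Second burn Δv₂ = |v₂ − v_a| = 5.210 km/s.
Δv = Δv₁ + Δv₂ = 8.473 + 5.210 = 13.68 km/s.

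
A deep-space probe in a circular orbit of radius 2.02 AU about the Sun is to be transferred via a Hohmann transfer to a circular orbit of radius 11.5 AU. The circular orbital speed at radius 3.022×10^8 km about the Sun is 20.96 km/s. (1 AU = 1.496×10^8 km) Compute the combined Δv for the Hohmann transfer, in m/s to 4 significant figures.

From the circular-orbit relation v² = μ/r at r = 3.022×10^8 km: μ = v²r = (20.96)² × 3.022×10^8 = 1.32763×10^11 km³/s².
In km: r₁ = 2.02 × 1.496×10^8 = 3.02192×10^8 km; r₂ = 11.5 × 1.496×10^8 = 1.7204×10^9 km.
The Hohmann ellipse has a_t = (r₁ + r₂)/2 = 1.011296×10^9 km.
At r₁ the circular-orbit speed is v₁ = √(μ/r₁) = 20.960 km/s.
Transfer-orbit speed at r₁ (vis-viva): v_p = √[μ(2/r₁ − 1/a_t)] = 27.338 km/s.
First burn Δv₁ = |v_p − v₁| = 6.378 km/s.
At r₂, v₂ = √(μ/r₂) = 8.785 km/s.
Transfer-orbit speed at r₂: v_a = √[μ(2/r₂ − 1/a_t)] = 4.802 km/s.
Second burn Δv₂ = |v₂ − v_a| = 3.983 km/s.
Total Δv = Δv₁ + Δv₂ = 10.36 km/s.

Δv = 10360 m/s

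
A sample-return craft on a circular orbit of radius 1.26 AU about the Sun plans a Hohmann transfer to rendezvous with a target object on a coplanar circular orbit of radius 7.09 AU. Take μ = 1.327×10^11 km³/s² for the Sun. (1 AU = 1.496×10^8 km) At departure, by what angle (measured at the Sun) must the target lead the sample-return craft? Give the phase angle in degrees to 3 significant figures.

φ = 98.7°

In km: r₁ = 1.26 × 1.496×10^8 = 1.88496×10^8 km; r₂ = 7.09 × 1.496×10^8 = 1.060664×10^9 km.
The Hohmann ellipse has a_t = (r₁ + r₂)/2 = 6.2458×10^8 km.
Transfer time t = π√(a_t³/μ) = 1.34616×10^8 s.
Target angular speed ω₂ = √(μ/r₂³) = 1.05455×10^-8 rad/s.
Angle swept by the target during transfer: ω₂·t = 1.4196 rad = 81.34°.
Arrival is 180° from departure on the ellipse, so φ = 180° − 81.34° = 98.7°.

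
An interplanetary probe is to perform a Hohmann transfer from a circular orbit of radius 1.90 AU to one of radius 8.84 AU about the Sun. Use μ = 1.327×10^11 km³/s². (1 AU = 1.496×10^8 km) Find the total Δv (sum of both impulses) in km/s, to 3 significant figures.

In km: r₁ = 1.90 × 1.496×10^8 = 2.8424×10^8 km; r₂ = 8.84 × 1.496×10^8 = 1.322464×10^9 km.
Semi-major axis of the transfer orbit: a_t = (2.8424×10^8 + 1.322464×10^9)/2 = 8.03352×10^8 km.
At r₁ the circular-orbit speed is v₁ = √(μ/r₁) = 21.606920 km/s.
Transfer-orbit speed at r₁ (vis-viva equation): v_p = √[μ(2/r₁ − 1/a_t)] = 27.722466 km/s.
First burn Δv₁ = |v_p − v₁| = 6.1155 km/s.
At r₂, v₂ = √(μ/r₂) = 10.01714 km/s.
Transfer-orbit speed at r₂: v_a = √[μ(2/r₂ − 1/a_t)] = 5.958448 km/s.
Second burn Δv₂ = |v₂ − v_a| = 4.0587 km/s.
Total Δv = Δv₁ + Δv₂ = 10.17 km/s.

Δv = 10.2 km/s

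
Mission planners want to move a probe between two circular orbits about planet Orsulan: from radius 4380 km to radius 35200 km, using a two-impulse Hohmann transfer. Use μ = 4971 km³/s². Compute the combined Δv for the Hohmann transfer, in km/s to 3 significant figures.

Δv = 0.554 km/s

Semi-major axis of the transfer orbit: a_t = (4380 + 35200)/2 = 19790 km.
Circular speed at r₁: v₁ = √(μ/r₁) = √(4971/4380) = 1.0653 km/s.
On the transfer ellipse at r₁, vis-viva equation gives v_p = √[μ(2/r₁ − 1/a_t)] = 1.4208 km/s.
First burn Δv₁ = |v_p − v₁| = 0.3555 km/s.
At r₂, v₂ = √(μ/r₂) = 0.3758 km/s.
Transfer-orbit speed at r₂: v_a = √[μ(2/r₂ − 1/a_t)] = 0.1768 km/s.
Second burn Δv₂ = |v₂ − v_a| = 0.1990 km/s.
Δv = Δv₁ + Δv₂ = 0.3555 + 0.1990 = 0.5545 km/s.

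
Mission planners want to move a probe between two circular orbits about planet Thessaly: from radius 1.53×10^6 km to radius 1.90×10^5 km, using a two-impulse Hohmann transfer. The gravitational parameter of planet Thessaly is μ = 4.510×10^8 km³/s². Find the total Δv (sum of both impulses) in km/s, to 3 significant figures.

Δv = 25.4 km/s

Semi-major axis of the transfer orbit: a_t = (1.530×10^6 + 1.900×10^5)/2 = 8.600×10^5 km.
At r₁ the circular-orbit speed is v₁ = √(μ/r₁) = 17.169 km/s.
Transfer-orbit speed at r₁ (v² = μ(2/r − 1/a)): v_a = √[μ(2/r₁ − 1/a_t)] = 8.0699 km/s.
First burn Δv₁ = |v_a − v₁| = 9.099 km/s.
At r₂, v₂ = √(μ/r₂) = 48.72 km/s.
Transfer-orbit speed at r₂: v_p = √[μ(2/r₂ − 1/a_t)] = 64.98 km/s.
Second burn Δv₂ = |v₂ − v_p| = 16.26 km/s.
Total Δv = Δv₁ + Δv₂ = 25.36 km/s.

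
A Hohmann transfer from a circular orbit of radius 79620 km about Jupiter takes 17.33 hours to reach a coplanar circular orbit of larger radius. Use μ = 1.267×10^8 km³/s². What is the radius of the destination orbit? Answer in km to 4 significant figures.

r₂ = 6.570×10^5 km

Transfer time t = 17.33 hours = 62388 s, and t = π√(a_t³/μ).
So a_t = (μ t²/π²)^(1/3) = (1.267×10^8 × (62388)² / π²)^(1/3) = 3.6832×10^5 km.
Since a_t = (r₁ + r₂)/2, r₂ = 2a_t − r₁ = 2×3.6832×10^5 − 79620 = 6.5702×10^5 km.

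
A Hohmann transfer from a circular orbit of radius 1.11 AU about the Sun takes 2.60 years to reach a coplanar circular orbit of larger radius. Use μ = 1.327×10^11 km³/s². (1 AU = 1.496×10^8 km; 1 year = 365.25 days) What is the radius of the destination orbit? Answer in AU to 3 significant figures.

In km: r₁ = 1.11 × 1.496×10^8 = 1.66056×10^8 km.
Transfer time t = 2.60 years × 365.25 × 86400 s = 8.204976×10^7 s, and t = π√(a_t³/μ).
So a_t = (μ t²/π²)^(1/3) = (1.327×10^11 × (8.204976×10^7)² / π²)^(1/3) = 4.4900×10^8 km.
Since a_t = (r₁ + r₂)/2, r₂ = 2a_t − r₁ = 2×4.4900×10^8 − 1.66056×10^8 = 7.31944×10^8 km.
In AU: r₂ = 7.31944×10^8 / 1.496×10^8 = 4.89 AU.

r₂ = 4.89 AU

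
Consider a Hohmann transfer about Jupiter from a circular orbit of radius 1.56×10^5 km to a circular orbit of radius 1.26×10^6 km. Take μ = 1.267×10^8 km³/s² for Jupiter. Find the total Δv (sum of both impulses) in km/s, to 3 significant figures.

Δv = 14.8 km/s

Semi-major axis of the transfer orbit: a_t = (1.560×10^5 + 1.260×10^6)/2 = 7.080×10^5 km.
Circular speed at r₁: v₁ = √(μ/r₁) = √(1.267×10^8/1.560×10^5) = 28.50 km/s.
On the transfer ellipse at r₁, vis-viva gives v_p = √[μ(2/r₁ − 1/a_t)] = 38.02 km/s.
First burn Δv₁ = |v_p − v₁| = 9.520 km/s.
At r₂, v₂ = √(μ/r₂) = 10.028 km/s.
Transfer-orbit speed at r₂: v_a = √[μ(2/r₂ − 1/a_t)] = 4.7070 km/s.
Second burn Δv₂ = |v₂ − v_a| = 5.321 km/s.
Total Δv = Δv₁ + Δv₂ = 14.84 km/s.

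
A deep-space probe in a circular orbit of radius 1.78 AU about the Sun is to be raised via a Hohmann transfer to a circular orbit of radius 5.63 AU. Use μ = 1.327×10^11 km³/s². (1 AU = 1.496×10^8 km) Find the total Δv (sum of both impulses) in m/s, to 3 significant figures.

In km: r₁ = 1.78 × 1.496×10^8 = 2.66288×10^8 km; r₂ = 5.63 × 1.496×10^8 = 8.42248×10^8 km.
The Hohmann ellipse has a_t = (r₁ + r₂)/2 = 5.54268×10^8 km.
Circular speed at r₁: v₁ = √(μ/r₁) = √(1.327×10^11/2.66288×10^8) = 22.323 km/s.
On the transfer ellipse at r₁, vis-viva gives v_p = √[μ(2/r₁ − 1/a_t)] = 27.518 km/s.
First burn Δv₁ = |v_p − v₁| = 5.195 km/s.
At r₂, v₂ = √(μ/r₂) = 12.552 km/s.
Transfer-orbit speed at r₂: v_a = √[μ(2/r₂ − 1/a_t)] = 8.7002 km/s.
Second burn Δv₂ = |v₂ − v_a| = 3.852 km/s.
Δv = Δv₁ + Δv₂ = 5.195 + 3.852 = 9.047 km/s.

Δv = 9050 m/s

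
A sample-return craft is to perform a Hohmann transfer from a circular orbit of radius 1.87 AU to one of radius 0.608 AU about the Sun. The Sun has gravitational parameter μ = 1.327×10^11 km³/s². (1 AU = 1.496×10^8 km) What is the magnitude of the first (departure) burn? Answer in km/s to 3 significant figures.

Δv₁ = 6.52 km/s

In km: r₁ = 1.87 × 1.496×10^8 = 2.79752×10^8 km; r₂ = 0.608 × 1.496×10^8 = 9.09568×10^7 km.
Semi-major axis of the transfer orbit: a_t = (2.79752×10^8 + 9.09568×10^7)/2 = 1.853544×10^8 km.
Circular speed at r = 2.79752×10^8 km: v_c = √(μ/r) = 21.780 km/s.
Vis-viva on the transfer ellipse at r = 2.79752×10^8 km gives v_t = √[μ(2/r − 1/a_t)] = 15.257 km/s.
Δv₁ = |v_t − v_c| = |15.257 − 21.780| = 6.523 km/s.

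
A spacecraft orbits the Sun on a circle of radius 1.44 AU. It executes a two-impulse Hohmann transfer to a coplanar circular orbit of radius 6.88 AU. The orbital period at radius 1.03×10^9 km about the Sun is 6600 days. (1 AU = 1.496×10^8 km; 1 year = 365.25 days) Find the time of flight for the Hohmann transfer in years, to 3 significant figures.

From Kepler's third law T² = 4π²r³/μ at r = 1.03×10^9 km, T = 6600 days = 6600 × 86400 s = 5.7024×10^8 s: μ = 4π²r³/T² = 1.32665×10^11 km³/s².
In km: r₁ = 1.44 × 1.496×10^8 = 2.15424×10^8 km; r₂ = 6.88 × 1.496×10^8 = 1.029248×10^9 km.
Semi-major axis of the transfer orbit: a_t = (2.15424×10^8 + 1.029248×10^9)/2 = 6.22336×10^8 km.
Half the transfer-orbit period gives t = π√(a_t³/μ) = 1.339×10^8 s.
Converting: 1.339×10^8 s ÷ 3.15576×10^7 s/year (365.25 × 86400) = 4.24 years.

t = 4.24 years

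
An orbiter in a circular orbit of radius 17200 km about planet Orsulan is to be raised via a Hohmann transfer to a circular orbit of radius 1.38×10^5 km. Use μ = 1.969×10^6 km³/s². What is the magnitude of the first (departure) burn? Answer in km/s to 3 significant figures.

The Hohmann ellipse has a_t = (r₁ + r₂)/2 = 77600 km.
On the circular orbit at r = 17200 km, v_c = √(μ/r) = 10.699 km/s.
Transfer-orbit speed at the same r (vis-viva, a = a_t): v_t = √[μ(2/r − 1/a_t)] = 14.268 km/s.
Δv₁ = |v_t − v_c| = |14.268 − 10.699| = 3.569 km/s.

Δv₁ = 3.57 km/s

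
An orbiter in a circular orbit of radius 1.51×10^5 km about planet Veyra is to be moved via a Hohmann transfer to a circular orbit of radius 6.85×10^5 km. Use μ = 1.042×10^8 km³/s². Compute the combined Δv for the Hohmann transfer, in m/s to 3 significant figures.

Semi-major axis of the transfer orbit: a_t = (1.510×10^5 + 6.850×10^5)/2 = 4.180×10^5 km.
Circular speed at r₁: v₁ = √(μ/r₁) = √(1.042×10^8/1.510×10^5) = 26.269 km/s.
Transfer-orbit speed at r₁ (vis-viva): v_p = √[μ(2/r₁ − 1/a_t)] = 33.628 km/s.
First burn Δv₁ = |v_p − v₁| = 7.359 km/s.
At r₂, v₂ = √(μ/r₂) = 12.334 km/s.
Transfer-orbit speed at r₂: v_a = √[μ(2/r₂ − 1/a_t)] = 7.4129 km/s.
Second burn Δv₂ = |v₂ − v_a| = 4.921 km/s.
Total Δv = Δv₁ + Δv₂ = 12.28 km/s.

Δv = 12300 m/s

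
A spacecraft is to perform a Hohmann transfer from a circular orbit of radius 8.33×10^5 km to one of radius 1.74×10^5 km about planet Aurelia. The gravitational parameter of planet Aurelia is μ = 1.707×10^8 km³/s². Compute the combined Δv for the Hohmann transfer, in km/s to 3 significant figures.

Semi-major axis of the transfer orbit: a_t = (8.330×10^5 + 1.740×10^5)/2 = 5.035×10^5 km.
At r₁ the circular-orbit speed is v₁ = √(μ/r₁) = 14.315 km/s.
Transfer-orbit speed at r₁ (v² = μ(2/r − 1/a)): v_a = √[μ(2/r₁ − 1/a_t)] = 8.4153 km/s.
First burn Δv₁ = |v_a − v₁| = 5.900 km/s.
At r₂, v₂ = √(μ/r₂) = 31.321 km/s.
Transfer-orbit speed at r₂: v_p = √[μ(2/r₂ − 1/a_t)] = 40.287 km/s.
Second burn Δv₂ = |v₂ − v_p| = 8.966 km/s.
Δv = Δv₁ + Δv₂ = 5.900 + 8.966 = 14.87 km/s.

Δv = 14.9 km/s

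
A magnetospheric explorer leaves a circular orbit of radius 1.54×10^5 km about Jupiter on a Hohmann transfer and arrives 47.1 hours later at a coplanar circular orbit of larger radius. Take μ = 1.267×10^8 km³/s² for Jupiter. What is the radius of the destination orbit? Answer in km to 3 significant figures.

r₂ = 1.28×10^6 km

Transfer time t = 47.1 hours = 1.6956×10^5 s, and t = π√(a_t³/μ).
So a_t = (μ t²/π²)^(1/3) = (1.267×10^8 × (1.6956×10^5)² / π²)^(1/3) = 7.1731×10^5 km.
Since a_t = (r₁ + r₂)/2, r₂ = 2a_t − r₁ = 2×7.1731×10^5 − 1.540×10^5 = 1.28062×10^6 km.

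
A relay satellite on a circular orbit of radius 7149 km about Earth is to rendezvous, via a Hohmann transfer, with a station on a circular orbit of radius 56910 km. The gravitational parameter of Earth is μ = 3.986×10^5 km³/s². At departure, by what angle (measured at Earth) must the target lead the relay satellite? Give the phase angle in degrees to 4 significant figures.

Transfer-ellipse semi-major axis a_t = (r₁ + r₂)/2 = (7149 + 56910)/2 = 32029.5 km.
Transfer time t = π√(a_t³/μ) = 28524 s.
The target's mean motion on its circular orbit is ω₂ = √(μ/r₂³) = 4.6504×10^-5 rad/s.
Angle swept by the target during transfer: ω₂·t = 1.3265 rad = 76.00°.
Arrival is 180° from departure on the ellipse, so φ = 180° − 76.00° = 104.0°.

φ = 104.0°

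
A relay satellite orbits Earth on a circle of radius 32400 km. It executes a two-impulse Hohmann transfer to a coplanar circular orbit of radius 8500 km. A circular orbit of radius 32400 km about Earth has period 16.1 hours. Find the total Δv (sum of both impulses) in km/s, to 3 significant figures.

Δv = 3.02 km/s

From Kepler's third law T² = 4π²r³/μ at r = 32400 km, T = 16.1 hours = 16.1 × 3600 s = 57960 s: μ = 4π²r³/T² = 3.99704×10^5 km³/s².
Transfer-ellipse semi-major axis a_t = (r₁ + r₂)/2 = (32400 + 8500)/2 = 20450 km.
Circular speed at r₁: v₁ = √(μ/r₁) = √(3.99704×10^5/32400) = 3.512 km/s.
On the transfer ellipse at r₁, vis-viva equation gives v_a = √[μ(2/r₁ − 1/a_t)] = 2.264 km/s.
First burn Δv₁ = |v_a − v₁| = 1.248 km/s.
Circular speed at r₂: v₂ = √(μ/r₂) = 6.857 km/s.
Transfer-orbit speed at r₂: v_p = √[μ(2/r₂ − 1/a_t)] = 8.631 km/s.
Second burn Δv₂ = |v₂ − v_p| = 1.774 km/s.
Δv = Δv₁ + Δv₂ = 1.248 + 1.774 = 3.022 km/s.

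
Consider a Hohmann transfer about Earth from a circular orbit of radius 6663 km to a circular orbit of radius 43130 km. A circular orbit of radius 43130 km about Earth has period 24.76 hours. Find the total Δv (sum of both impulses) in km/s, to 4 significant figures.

From Kepler's third law T² = 4π²r³/μ at r = 43130 km, T = 24.76 hours = 24.76 × 3600 s = 89136 s: μ = 4π²r³/T² = 3.98650×10^5 km³/s².
Transfer-ellipse semi-major axis a_t = (r₁ + r₂)/2 = (6663 + 43130)/2 = 24896.5 km.
Circular speed at r₁: v₁ = √(μ/r₁) = √(3.98650×10^5/6663) = 7.7350 km/s.
Transfer-orbit speed at r₁ (v² = μ(2/r − 1/a)): v_p = √[μ(2/r₁ − 1/a_t)] = 10.181 km/s.
First burn Δv₁ = |v_p − v₁| = 2.446 km/s.
At r₂, v₂ = √(μ/r₂) = 3.040 km/s.
Transfer-orbit speed at r₂: v_a = √[μ(2/r₂ − 1/a_t)] = 1.573 km/s.
Second burn Δv₂ = |v₂ − v_a| = 1.467 km/s.
Total Δv = Δv₁ + Δv₂ = 3.913 km/s.

Δv = 3.913 km/s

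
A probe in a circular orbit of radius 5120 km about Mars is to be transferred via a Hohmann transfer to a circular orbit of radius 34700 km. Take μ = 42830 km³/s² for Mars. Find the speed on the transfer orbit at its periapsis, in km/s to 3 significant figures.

v = 3.82 km/s

Transfer-ellipse semi-major axis a_t = (r₁ + r₂)/2 = (5120 + 34700)/2 = 19910 km.
The periapsis of the transfer ellipse is at r = 5120 km.
From the vis-viva equation, v = √[μ(2/r − 1/a_t)] = 3.818 km/s.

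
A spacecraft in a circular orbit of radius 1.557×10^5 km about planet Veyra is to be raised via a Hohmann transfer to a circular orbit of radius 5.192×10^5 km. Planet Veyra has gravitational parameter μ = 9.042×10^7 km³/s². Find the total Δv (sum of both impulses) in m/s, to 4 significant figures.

The Hohmann ellipse has a_t = (r₁ + r₂)/2 = 3.3745×10^5 km.
Circular speed at r₁: v₁ = √(μ/r₁) = √(9.042×10^7/1.557×10^5) = 24.0984 km/s.
On the transfer ellipse at r₁, vis-viva gives v_p = √[μ(2/r₁ − 1/a_t)] = 29.8917 km/s.
First burn Δv₁ = |v_p − v₁| = 5.793 km/s.
Circular speed at r₂: v₂ = √(μ/r₂) = 13.197 km/s.
Transfer-orbit speed at r₂: v_a = √[μ(2/r₂ − 1/a_t)] = 8.9641 km/s.
Second burn Δv₂ = |v₂ − v_a| = 4.233 km/s.
Δv = Δv₁ + Δv₂ = 5.793 + 4.233 = 10.03 km/s.

Δv = 10030 m/s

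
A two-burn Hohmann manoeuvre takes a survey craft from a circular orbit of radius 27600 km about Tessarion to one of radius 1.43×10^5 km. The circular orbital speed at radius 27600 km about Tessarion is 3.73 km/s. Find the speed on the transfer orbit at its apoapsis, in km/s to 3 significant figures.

From the circular-orbit relation v² = μ/r at r = 27600 km: μ = v²r = (3.73)² × 27600 = 3.83996×10^5 km³/s².
Semi-major axis of the transfer orbit: a_t = (27600 + 1.430×10^5)/2 = 85300 km.
The apoapsis of the transfer ellipse is at r = 1.430×10^5 km.
Vis-viva: v = √[μ(2/r − 1/a_t)] = √[3.83996×10^5 × (2/1.430×10^5 − 1/85300)] = 0.9321 km/s.

v = 0.932 km/s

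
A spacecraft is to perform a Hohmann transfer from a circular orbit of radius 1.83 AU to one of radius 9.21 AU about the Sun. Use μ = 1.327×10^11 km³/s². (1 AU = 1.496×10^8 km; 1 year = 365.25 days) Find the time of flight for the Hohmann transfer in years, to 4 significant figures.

t = 6.485 years

In km: r₁ = 1.83 × 1.496×10^8 = 2.73768×10^8 km; r₂ = 9.21 × 1.496×10^8 = 1.377816×10^9 km.
Semi-major axis of the transfer orbit: a_t = (2.73768×10^8 + 1.377816×10^9)/2 = 8.25792×10^8 km.
Transfer time t = π√(a_t³/μ) = π√((8.25792×10^8)³ / 1.327×10^11) = 2.0465×10^8 s.
Converting: 2.0465×10^8 s ÷ 3.15576×10^7 s/year (365.25 × 86400) = 6.485 years.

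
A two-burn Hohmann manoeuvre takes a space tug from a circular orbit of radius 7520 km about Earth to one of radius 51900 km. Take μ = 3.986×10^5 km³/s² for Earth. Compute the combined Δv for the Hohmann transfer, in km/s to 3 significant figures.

The Hohmann ellipse has a_t = (r₁ + r₂)/2 = 29710 km.
At r₁ the circular-orbit speed is v₁ = √(μ/r₁) = 7.2805 km/s.
Transfer-orbit speed at r₁ (v² = μ(2/r − 1/a)): v_p = √[μ(2/r₁ − 1/a_t)] = 9.6226 km/s.
First burn Δv₁ = |v_p − v₁| = 2.342 km/s.
At r₂, v₂ = √(μ/r₂) = 2.771 km/s.
Transfer-orbit speed at r₂: v_a = √[μ(2/r₂ − 1/a_t)] = 1.394 km/s.
Second burn Δv₂ = |v₂ − v_a| = 1.377 km/s.
Total Δv = Δv₁ + Δv₂ = 3.719 km/s.

Δv = 3.72 km/s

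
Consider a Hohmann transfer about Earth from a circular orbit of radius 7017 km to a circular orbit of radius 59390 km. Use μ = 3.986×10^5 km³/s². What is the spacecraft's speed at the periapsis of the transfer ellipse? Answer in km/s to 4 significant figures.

The Hohmann ellipse has a_t = (r₁ + r₂)/2 = 33203.5 km.
The periapsis of the transfer ellipse is at r = 7017 km.
Applying v² = μ(2/r − 1/a_t): v = 10.08 km/s.

v = 10.08 km/s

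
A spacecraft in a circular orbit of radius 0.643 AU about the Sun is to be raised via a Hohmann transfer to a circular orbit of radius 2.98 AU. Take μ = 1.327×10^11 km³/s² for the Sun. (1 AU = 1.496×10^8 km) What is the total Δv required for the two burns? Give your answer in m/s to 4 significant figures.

Δv = 17470 m/s

In km: r₁ = 0.643 × 1.496×10^8 = 9.61928×10^7 km; r₂ = 2.98 × 1.496×10^8 = 4.45808×10^8 km.
Transfer-ellipse semi-major axis a_t = (r₁ + r₂)/2 = (9.61928×10^7 + 4.45808×10^8)/2 = 2.710004×10^8 km.
At r₁ the circular-orbit speed is v₁ = √(μ/r₁) = 37.14 km/s.
Transfer-orbit speed at r₁ (vis-viva equation): v_p = √[μ(2/r₁ − 1/a_t)] = 47.64 km/s.
First burn Δv₁ = |v_p − v₁| = 10.50 km/s.
At r₂, v₂ = √(μ/r₂) = 17.253 km/s.
Transfer-orbit speed at r₂: v_a = √[μ(2/r₂ − 1/a_t)] = 10.279 km/s.
Second burn Δv₂ = |v₂ − v_a| = 6.974 km/s.
Total Δv = Δv₁ + Δv₂ = 17.47 km/s.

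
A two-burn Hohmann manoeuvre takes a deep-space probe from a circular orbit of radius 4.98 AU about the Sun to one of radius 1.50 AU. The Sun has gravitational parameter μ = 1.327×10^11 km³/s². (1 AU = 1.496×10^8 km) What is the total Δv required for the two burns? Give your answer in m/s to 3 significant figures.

Δv = 10100 m/s

In km: r₁ = 4.98 × 1.496×10^8 = 7.45008×10^8 km; r₂ = 1.50 × 1.496×10^8 = 2.244×10^8 km.
The Hohmann ellipse has a_t = (r₁ + r₂)/2 = 4.84704×10^8 km.
Circular speed at r₁: v₁ = √(μ/r₁) = √(1.327×10^11/7.45008×10^8) = 13.346 km/s.
Transfer-orbit speed at r₁ (vis-viva equation): v_a = √[μ(2/r₁ − 1/a_t)] = 9.0809 km/s.
First burn Δv₁ = |v_a − v₁| = 4.265 km/s.
At r₂, v₂ = √(μ/r₂) = 24.318 km/s.
Transfer-orbit speed at r₂: v_p = √[μ(2/r₂ − 1/a_t)] = 30.149 km/s.
Second burn Δv₂ = |v₂ − v_p| = 5.831 km/s.
Δv = Δv₁ + Δv₂ = 4.265 + 5.831 = 10.10 km/s.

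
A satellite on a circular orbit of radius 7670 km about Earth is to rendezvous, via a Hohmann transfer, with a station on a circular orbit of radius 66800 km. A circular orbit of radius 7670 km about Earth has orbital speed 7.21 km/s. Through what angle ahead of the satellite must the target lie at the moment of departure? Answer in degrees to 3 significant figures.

From the circular-orbit relation v² = μ/r at r = 7670 km: μ = v²r = (7.21)² × 7670 = 3.98718×10^5 km³/s².
The Hohmann ellipse has a_t = (r₁ + r₂)/2 = 37235 km.
Transfer time t = π√(a_t³/μ) = 35750 s.
Target angular speed ω₂ = √(μ/r₂³) = 3.657×10^-5 rad/s.
Angle swept by the target during transfer: ω₂·t = 1.3074 rad = 74.91°.
The satellite traverses 180° on the transfer ellipse, so the target must lead by 180° − 74.91° = 105°.

φ = 105°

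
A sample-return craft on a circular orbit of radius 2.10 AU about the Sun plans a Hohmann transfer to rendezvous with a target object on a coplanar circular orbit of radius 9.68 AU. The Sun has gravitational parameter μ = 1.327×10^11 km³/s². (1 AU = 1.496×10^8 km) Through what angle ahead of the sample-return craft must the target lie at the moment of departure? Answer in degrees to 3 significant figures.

φ = 94.6°

In km: r₁ = 2.10 × 1.496×10^8 = 3.1416×10^8 km; r₂ = 9.68 × 1.496×10^8 = 1.448128×10^9 km.
Transfer-ellipse semi-major axis a_t = (r₁ + r₂)/2 = (3.1416×10^8 + 1.448128×10^9)/2 = 8.81144×10^8 km.
Transfer time t = π√(a_t³/μ) = 2.256×10^8 s.
The target's mean motion on its circular orbit is ω₂ = √(μ/r₂³) = 6.610×10^-9 rad/s.
Angle swept by the target during transfer: ω₂·t = 1.491 rad = 85.43°.
Arrival is 180° from departure on the ellipse, so φ = 180° − 85.43° = 94.6°.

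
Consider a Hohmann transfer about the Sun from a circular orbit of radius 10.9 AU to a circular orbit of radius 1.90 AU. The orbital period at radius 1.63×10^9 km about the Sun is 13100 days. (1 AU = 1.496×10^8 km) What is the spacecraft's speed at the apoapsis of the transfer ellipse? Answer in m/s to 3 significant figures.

v = 4930 m/s

From Kepler's third law T² = 4π²r³/μ at r = 1.63×10^9 km, T = 13100 days = 13100 × 86400 s = 1.13184×10^9 s: μ = 4π²r³/T² = 1.33460×10^11 km³/s².
In km: r₁ = 10.9 × 1.496×10^8 = 1.63064×10^9 km; r₂ = 1.90 × 1.496×10^8 = 2.8424×10^8 km.
Transfer-ellipse semi-major axis a_t = (r₁ + r₂)/2 = (1.63064×10^9 + 2.8424×10^8)/2 = 9.5744×10^8 km.
At apoapsis, r = 1.63064×10^9 km.
Applying v² = μ(2/r − 1/a_t): v = 4.929 km/s.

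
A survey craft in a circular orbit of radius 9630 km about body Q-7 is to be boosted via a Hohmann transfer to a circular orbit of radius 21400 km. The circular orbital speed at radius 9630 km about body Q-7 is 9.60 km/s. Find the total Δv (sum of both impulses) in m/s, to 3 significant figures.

From the circular-orbit relation v² = μ/r at r = 9630 km: μ = v²r = (9.60)² × 9630 = 8.87501×10^5 km³/s².
Semi-major axis of the transfer orbit: a_t = (9630 + 21400)/2 = 15515 km.
At r₁ the circular-orbit speed is v₁ = √(μ/r₁) = 9.6000 km/s.
On the transfer ellipse at r₁, vis-viva equation gives v_p = √[μ(2/r₁ − 1/a_t)] = 11.275 km/s.
First burn Δv₁ = |v_p − v₁| = 1.675 km/s.
At r₂, v₂ = √(μ/r₂) = 6.440 km/s.
Transfer-orbit speed at r₂: v_a = √[μ(2/r₂ − 1/a_t)] = 5.074 km/s.
Second burn Δv₂ = |v₂ − v_a| = 1.366 km/s.
Δv = Δv₁ + Δv₂ = 1.675 + 1.366 = 3.041 km/s.

Δv = 3040 m/s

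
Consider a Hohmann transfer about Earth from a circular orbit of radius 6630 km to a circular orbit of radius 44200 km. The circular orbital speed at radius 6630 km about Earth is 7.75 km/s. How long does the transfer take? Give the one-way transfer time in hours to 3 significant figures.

t = 5.60 hours

From the circular-orbit relation v² = μ/r at r = 6630 km: μ = v²r = (7.75)² × 6630 = 3.98214×10^5 km³/s².
Transfer-ellipse semi-major axis a_t = (r₁ + r₂)/2 = (6630 + 44200)/2 = 25415 km.
By Kepler's third law the transfer-orbit period is T = 2π√(a_t³/μ), so t = T/2 = 20170 s.
Converting: 20170 s ÷ 3600 s/hour = 5.60 hours.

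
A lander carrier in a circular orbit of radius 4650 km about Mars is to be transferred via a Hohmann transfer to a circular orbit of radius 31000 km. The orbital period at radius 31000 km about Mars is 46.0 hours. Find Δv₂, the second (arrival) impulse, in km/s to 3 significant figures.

Δv₂ = 0.575 km/s

From Kepler's third law T² = 4π²r³/μ at r = 31000 km, T = 46.0 hours = 46.0 × 3600 s = 1.656×10^5 s: μ = 4π²r³/T² = 42886.9 km³/s².
Transfer-ellipse semi-major axis a_t = (r₁ + r₂)/2 = (4650 + 31000)/2 = 17825 km.
On the circular orbit at r = 31000 km, v_c = √(μ/r) = 1.17620 km/s.
Transfer-orbit speed at the same r (vis-viva, a = a_t): v_t = √[μ(2/r − 1/a_t)] = 0.600749 km/s.
Δv₂ = |v_t − v_c| = |0.600749 − 1.17620| = 0.5755 km/s.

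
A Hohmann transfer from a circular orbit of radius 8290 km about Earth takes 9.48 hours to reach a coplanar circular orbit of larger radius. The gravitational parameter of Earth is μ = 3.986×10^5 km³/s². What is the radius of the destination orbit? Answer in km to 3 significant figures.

r₂ = 63900 km

Transfer time t = 9.48 hours = 34128 s, and t = π√(a_t³/μ).
So a_t = (μ t²/π²)^(1/3) = (3.986×10^5 × (34128)² / π²)^(1/3) = 36098 km.
Since a_t = (r₁ + r₂)/2, r₂ = 2a_t − r₁ = 2×36098 − 8290 = 63906 km.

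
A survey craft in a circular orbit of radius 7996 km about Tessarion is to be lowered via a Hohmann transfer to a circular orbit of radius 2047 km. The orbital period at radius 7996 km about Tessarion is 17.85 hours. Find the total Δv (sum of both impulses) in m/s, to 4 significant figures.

Δv = 687.3 m/s

From Kepler's third law T² = 4π²r³/μ at r = 7996 km, T = 17.85 hours = 17.85 × 3600 s = 64260 s: μ = 4π²r³/T² = 4887.61 km³/s².
Semi-major axis of the transfer orbit: a_t = (7996 + 2047)/2 = 5021.5 km.
Circular speed at r₁: v₁ = √(μ/r₁) = √(4887.61/7996) = 0.78183 km/s.
Transfer-orbit speed at r₁ (vis-viva equation): v_a = √[μ(2/r₁ − 1/a_t)] = 0.49918 km/s.
First burn Δv₁ = |v_a − v₁| = 0.28265 km/s.
Circular speed at r₂: v₂ = √(μ/r₂) = 1.54522 km/s.
Transfer-orbit speed at r₂: v_p = √[μ(2/r₂ − 1/a_t)] = 1.94989 km/s.
Second burn Δv₂ = |v₂ − v_p| = 0.40467 km/s.
Total Δv = Δv₁ + Δv₂ = 0.6873 km/s.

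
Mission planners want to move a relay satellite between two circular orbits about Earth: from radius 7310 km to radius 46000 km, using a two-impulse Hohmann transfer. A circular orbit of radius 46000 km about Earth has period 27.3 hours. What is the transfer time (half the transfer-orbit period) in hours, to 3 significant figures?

From Kepler's third law T² = 4π²r³/μ at r = 46000 km, T = 27.3 hours = 27.3 × 3600 s = 98280 s: μ = 4π²r³/T² = 3.97835×10^5 km³/s².
The Hohmann ellipse has a_t = (r₁ + r₂)/2 = 26655 km.
By Kepler's third law the transfer-orbit period is T = 2π√(a_t³/μ), so t = T/2 = 21680 s.
Converting: 21680 s ÷ 3600 s/hour = 6.02 hours.

t = 6.02 hours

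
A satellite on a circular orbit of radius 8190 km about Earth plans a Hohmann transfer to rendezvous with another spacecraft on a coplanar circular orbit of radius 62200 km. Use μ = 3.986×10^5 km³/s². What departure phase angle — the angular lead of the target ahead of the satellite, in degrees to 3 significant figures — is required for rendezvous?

φ = 103°

The Hohmann ellipse has a_t = (r₁ + r₂)/2 = 35195 km.
Transfer time t = π√(a_t³/μ) = 32855 s.
Target angular speed ω₂ = √(μ/r₂³) = 4.0699×10^-5 rad/s.
Angle swept by the target during transfer: ω₂·t = 1.33717 rad = 76.61°.
The satellite traverses 180° on the transfer ellipse, so the target must lead by 180° − 76.61° = 103°.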